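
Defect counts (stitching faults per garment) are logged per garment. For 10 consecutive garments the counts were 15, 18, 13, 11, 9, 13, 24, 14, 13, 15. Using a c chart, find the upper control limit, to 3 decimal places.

25.924

c̄ = (15 + 18 + 13 + 11 + 9 + 13 + 24 + 14 + 13 + 15) / 10 = 145 / 10 = 14.5000
UCL = c̄ + 3√c̄ = 14.5000 + 3 × √14.5000 = 14.5000 + 3 × 3.8079 = 25.9237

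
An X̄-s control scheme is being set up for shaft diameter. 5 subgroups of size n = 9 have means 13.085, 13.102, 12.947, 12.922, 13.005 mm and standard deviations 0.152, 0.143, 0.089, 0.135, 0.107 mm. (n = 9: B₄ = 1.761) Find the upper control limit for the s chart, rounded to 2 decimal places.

0.22

s̄ = (0.152 + 0.143 + 0.089 + 0.135 + 0.107) / 5 = 0.1252
UCL_s = B₄·s̄ = 1.761 × 0.1252 = 0.2205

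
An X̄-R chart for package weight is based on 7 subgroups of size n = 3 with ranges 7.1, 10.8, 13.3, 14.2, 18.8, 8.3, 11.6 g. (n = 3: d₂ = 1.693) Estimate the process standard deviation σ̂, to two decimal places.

7.10

R̄ = (7.1 + 10.8 + 13.3 + 14.2 + 18.8 + 8.3 + 11.6) / 7 = 12.0143
σ̂ = R̄ / d₂ = 12.0143 / 1.693 = 7.0964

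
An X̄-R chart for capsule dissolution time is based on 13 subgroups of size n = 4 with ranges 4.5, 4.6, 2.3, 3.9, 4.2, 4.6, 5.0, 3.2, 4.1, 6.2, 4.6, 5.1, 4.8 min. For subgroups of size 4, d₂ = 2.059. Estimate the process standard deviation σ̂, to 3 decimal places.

R̄ = (4.5 + 4.6 + 2.3 + 3.9 + 4.2 + 4.6 + 5.0 + 3.2 + 4.1 + 6.2 + 4.6 + 5.1 + 4.8) / 13 = 4.3923
σ̂ = R̄ / d₂ = 4.3923 / 2.059 = 2.1332

2.133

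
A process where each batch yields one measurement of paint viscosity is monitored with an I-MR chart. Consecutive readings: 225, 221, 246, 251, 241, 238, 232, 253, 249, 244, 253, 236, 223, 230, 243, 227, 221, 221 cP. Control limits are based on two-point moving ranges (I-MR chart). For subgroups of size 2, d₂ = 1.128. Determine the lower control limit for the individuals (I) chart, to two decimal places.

210.68

X̄ = (225 + 221 + 246 + 251 + 241 + 238 + 232 + 253 + 249 + 244 + 253 + 236 + 223 + 230 + 243 + 227 + 221 + 221) / 18 = 236.3333
Moving ranges: 4, 25, 5, 10, 3, 6, 21, 4, 5, 9, 17, 13, 7, 13, 16, 6, 0; M̄R̄ = 164.0000 / 17 = 9.6471
LCL = X̄ − 3·M̄R̄/d₂ = 236.3333 − 3 × 9.6471 / 1.128 = 210.6763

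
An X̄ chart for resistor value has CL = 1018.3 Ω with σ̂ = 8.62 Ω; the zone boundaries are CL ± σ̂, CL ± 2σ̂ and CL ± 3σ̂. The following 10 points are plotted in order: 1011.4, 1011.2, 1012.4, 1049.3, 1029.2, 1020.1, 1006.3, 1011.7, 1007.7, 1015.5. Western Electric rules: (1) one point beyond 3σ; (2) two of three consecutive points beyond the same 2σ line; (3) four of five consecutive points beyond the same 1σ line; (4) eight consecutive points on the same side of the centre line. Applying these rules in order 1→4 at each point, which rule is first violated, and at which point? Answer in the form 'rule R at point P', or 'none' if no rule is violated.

rule 1 at point 4

Zone of each point (C = within 1σ̂, B = 1σ̂–2σ̂, A = 2σ̂–3σ̂, * = beyond 3σ̂; sign = side of CL): 1:-C, 2:-C, 3:-C, 4:+*, 5:+B, 6:+C, 7:-B, 8:-C, 9:-B, 10:-C
Rule 1 (one point beyond the 3σ limits) is satisfied at point 4.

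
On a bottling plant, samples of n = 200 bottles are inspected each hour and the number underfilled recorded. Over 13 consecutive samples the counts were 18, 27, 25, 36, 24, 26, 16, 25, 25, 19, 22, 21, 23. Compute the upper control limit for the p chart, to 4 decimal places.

0.1865

p̄ = Σdᵢ / (k·n) = 307 / (13 × 200) = 0.11808
UCL = p̄ + 3·√(p̄(1−p̄)/n) = 0.11808 + 3 × √(0.11808×0.88192/200) = 0.11808 + 3 × 0.02282 = 0.18653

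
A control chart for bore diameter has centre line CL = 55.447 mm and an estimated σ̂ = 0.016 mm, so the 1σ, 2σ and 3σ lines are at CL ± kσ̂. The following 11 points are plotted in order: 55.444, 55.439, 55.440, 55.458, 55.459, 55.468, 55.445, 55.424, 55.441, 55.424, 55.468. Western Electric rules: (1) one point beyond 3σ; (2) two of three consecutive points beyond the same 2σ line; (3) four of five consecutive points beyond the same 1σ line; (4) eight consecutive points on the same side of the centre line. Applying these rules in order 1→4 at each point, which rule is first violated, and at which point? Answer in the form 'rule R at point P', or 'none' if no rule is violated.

Zone of each point (C = within 1σ̂, B = 1σ̂–2σ̂, A = 2σ̂–3σ̂, * = beyond 3σ̂; sign = side of CL): 1:-C, 2:-C, 3:-C, 4:+C, 5:+C, 6:+B, 7:-C, 8:-B, 9:-C, 10:-B, 11:+B
No rule fires across all 11 points.

none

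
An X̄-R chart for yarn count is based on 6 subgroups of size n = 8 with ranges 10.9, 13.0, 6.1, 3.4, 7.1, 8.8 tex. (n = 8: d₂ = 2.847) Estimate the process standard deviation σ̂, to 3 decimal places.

R̄ = (10.9 + 13.0 + 6.1 + 3.4 + 7.1 + 8.8) / 6 = 8.2167
σ̂ = R̄ / d₂ = 8.2167 / 2.847 = 2.8861

2.886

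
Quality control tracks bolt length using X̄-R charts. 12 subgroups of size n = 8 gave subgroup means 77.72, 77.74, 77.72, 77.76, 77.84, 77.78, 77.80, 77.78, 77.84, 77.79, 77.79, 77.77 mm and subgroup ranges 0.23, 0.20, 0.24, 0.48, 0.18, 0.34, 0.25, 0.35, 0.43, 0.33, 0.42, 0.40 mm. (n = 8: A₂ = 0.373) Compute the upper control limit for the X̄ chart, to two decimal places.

X̄̄ = (77.72 + 77.74 + 77.72 + 77.76 + 77.84 + 77.78 + 77.80 + 77.78 + 77.84 + 77.79 + 77.79 + 77.77) / 12 = 933.3300 / 12 = 77.7775
R̄ = (0.23 + 0.20 + 0.24 + 0.48 + 0.18 + 0.34 + 0.25 + 0.35 + 0.43 + 0.33 + 0.42 + 0.40) / 12 = 3.8500 / 12 = 0.3208
UCL = X̄̄ + A₂·R̄ = 77.7775 + 0.373 × 0.3208 = 77.8972

77.90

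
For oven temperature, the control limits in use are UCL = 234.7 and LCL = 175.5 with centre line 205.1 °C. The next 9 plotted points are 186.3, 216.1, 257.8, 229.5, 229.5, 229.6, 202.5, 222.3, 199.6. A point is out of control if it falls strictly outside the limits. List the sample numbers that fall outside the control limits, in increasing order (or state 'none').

Compare each point to [175.5, 234.7]: sample 3 = 257.8 > UCL.

3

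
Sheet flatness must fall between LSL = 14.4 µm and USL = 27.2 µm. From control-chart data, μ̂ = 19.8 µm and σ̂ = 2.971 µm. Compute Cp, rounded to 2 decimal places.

Cp = (USL − LSL) / (6σ̂) = (27.2 − 14.4) / (6 × 2.971) = 12.8000 / 17.8260 = 0.7181

0.72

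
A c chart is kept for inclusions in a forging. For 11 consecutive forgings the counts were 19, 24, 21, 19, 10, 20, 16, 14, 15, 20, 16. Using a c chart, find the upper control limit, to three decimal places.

c̄ = (19 + 24 + 21 + 19 + 10 + 20 + 16 + 14 + 15 + 20 + 16) / 11 = 194 / 11 = 17.6364
UCL = c̄ + 3√c̄ = 17.6364 + 3 × √17.6364 = 17.6364 + 3 × 4.1996 = 30.2351

30.235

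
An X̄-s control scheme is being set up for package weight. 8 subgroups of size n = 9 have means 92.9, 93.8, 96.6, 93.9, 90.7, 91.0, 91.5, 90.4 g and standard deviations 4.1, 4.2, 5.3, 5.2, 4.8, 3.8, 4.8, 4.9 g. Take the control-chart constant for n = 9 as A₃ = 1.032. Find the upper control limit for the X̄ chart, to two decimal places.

X̄̄ = (92.9 + 93.8 + 96.6 + 93.9 + 90.7 + 91.0 + 91.5 + 90.4) / 8 = 92.6000
s̄ = (4.1 + 4.2 + 5.3 + 5.2 + 4.8 + 3.8 + 4.8 + 4.9) / 8 = 4.6375
UCL = X̄̄ + A₃·s̄ = 92.6000 + 1.032 × 4.6375 = 97.3859

97.39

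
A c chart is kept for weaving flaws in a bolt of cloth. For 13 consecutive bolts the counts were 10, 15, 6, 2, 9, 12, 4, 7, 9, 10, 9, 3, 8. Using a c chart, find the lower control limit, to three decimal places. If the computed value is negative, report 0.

0.000

c̄ = (10 + 15 + 6 + 2 + 9 + 12 + 4 + 7 + 9 + 10 + 9 + 3 + 8) / 13 = 104 / 13 = 8.0000
LCL = c̄ − 3√c̄ = 8.0000 − 3 × 2.8284 = -0.4853 → 0 (cannot be negative)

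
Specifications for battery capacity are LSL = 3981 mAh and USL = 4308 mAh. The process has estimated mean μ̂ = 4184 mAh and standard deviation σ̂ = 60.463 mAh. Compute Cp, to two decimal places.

0.90

Cp = (USL − LSL) / (6σ̂) = (4308 − 3981) / (6 × 60.463) = 327.0000 / 362.7780 = 0.9014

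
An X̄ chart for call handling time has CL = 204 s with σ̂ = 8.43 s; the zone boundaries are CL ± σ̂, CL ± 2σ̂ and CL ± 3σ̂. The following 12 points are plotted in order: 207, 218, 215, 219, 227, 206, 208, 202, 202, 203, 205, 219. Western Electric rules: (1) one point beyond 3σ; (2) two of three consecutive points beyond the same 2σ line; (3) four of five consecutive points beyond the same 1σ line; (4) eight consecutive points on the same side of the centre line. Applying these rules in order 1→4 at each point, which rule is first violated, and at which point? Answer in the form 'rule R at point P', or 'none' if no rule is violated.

Zone of each point (C = within 1σ̂, B = 1σ̂–2σ̂, A = 2σ̂–3σ̂, * = beyond 3σ̂; sign = side of CL): 1:+C, 2:+B, 3:+B, 4:+B, 5:+A, 6:+C, 7:+C, 8:-C, 9:-C, 10:-C, 11:+C, 12:+B
Rule 3 (four of five consecutive points beyond the same 1σ limit) is satisfied at point 5.

rule 3 at point 5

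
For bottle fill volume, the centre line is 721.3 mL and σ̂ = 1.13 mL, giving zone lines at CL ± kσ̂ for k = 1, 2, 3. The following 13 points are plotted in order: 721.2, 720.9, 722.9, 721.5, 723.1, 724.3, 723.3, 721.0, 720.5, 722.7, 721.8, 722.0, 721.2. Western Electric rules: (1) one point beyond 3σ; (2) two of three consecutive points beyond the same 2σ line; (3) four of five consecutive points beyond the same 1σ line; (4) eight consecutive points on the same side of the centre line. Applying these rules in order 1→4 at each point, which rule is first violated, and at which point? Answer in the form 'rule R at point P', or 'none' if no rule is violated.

rule 3 at point 7

Zone of each point (C = within 1σ̂, B = 1σ̂–2σ̂, A = 2σ̂–3σ̂, * = beyond 3σ̂; sign = side of CL): 1:-C, 2:-C, 3:+B, 4:+C, 5:+B, 6:+A, 7:+B, 8:-C, 9:-C, 10:+B, 11:+C, 12:+C, 13:-C
Rule 3 (four of five consecutive points beyond the same 1σ limit) is satisfied at point 7.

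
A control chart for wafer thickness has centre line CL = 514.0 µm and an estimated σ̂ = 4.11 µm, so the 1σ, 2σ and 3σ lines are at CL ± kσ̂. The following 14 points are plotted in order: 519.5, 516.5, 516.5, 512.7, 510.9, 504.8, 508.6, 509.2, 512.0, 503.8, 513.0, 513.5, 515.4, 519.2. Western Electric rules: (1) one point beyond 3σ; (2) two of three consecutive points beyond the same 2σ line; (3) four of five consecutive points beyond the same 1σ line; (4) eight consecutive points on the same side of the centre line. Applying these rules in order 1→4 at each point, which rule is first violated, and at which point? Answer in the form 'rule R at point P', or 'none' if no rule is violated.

Zone of each point (C = within 1σ̂, B = 1σ̂–2σ̂, A = 2σ̂–3σ̂, * = beyond 3σ̂; sign = side of CL): 1:+B, 2:+C, 3:+C, 4:-C, 5:-C, 6:-A, 7:-B, 8:-B, 9:-C, 10:-A, 11:-C, 12:-C, 13:+C, 14:+B
Rule 3 (four of five consecutive points beyond the same 1σ limit) is satisfied at point 10.

rule 3 at point 10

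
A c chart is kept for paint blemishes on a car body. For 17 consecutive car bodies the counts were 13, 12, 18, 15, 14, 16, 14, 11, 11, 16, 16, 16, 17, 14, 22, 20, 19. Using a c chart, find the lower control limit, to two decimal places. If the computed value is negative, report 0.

3.71

c̄ = (13 + 12 + 18 + 15 + 14 + 16 + 14 + 11 + 11 + 16 + 16 + 16 + 17 + 14 + 22 + 20 + 19) / 17 = 264 / 17 = 15.5294
LCL = c̄ − 3√c̄ = 15.5294 − 3 × 3.9407 = 3.7072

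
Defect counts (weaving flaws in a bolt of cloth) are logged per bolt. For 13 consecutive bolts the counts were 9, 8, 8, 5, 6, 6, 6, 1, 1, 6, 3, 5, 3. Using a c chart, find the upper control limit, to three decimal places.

11.964

c̄ = (9 + 8 + 8 + 5 + 6 + 6 + 6 + 1 + 1 + 6 + 3 + 5 + 3) / 13 = 67 / 13 = 5.1538
UCL = c̄ + 3√c̄ = 5.1538 + 3 × √5.1538 = 5.1538 + 3 × 2.2702 = 11.9645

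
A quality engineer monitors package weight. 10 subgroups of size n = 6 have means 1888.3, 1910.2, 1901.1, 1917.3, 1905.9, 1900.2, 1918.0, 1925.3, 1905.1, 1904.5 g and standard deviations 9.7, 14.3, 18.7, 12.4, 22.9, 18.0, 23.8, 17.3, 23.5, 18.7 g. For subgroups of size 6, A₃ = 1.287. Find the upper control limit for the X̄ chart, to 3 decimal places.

X̄̄ = (1888.3 + 1910.2 + 1901.1 + 1917.3 + 1905.9 + 1900.2 + 1918.0 + 1925.3 + 1905.1 + 1904.5) / 10 = 1907.5900
s̄ = (9.7 + 14.3 + 18.7 + 12.4 + 22.9 + 18.0 + 23.8 + 17.3 + 23.5 + 18.7) / 10 = 17.9300
UCL = X̄̄ + A₃·s̄ = 1907.5900 + 1.287 × 17.9300 = 1930.6659

1930.666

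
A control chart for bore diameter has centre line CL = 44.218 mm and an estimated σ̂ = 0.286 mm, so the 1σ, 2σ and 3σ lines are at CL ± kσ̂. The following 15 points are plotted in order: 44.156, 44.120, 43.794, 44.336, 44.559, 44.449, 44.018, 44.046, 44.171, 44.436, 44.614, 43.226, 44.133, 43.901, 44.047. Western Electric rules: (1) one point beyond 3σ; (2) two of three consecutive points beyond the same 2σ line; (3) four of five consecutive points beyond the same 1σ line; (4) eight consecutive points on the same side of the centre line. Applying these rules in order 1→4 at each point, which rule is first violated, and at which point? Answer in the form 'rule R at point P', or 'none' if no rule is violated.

rule 1 at point 12

Zone of each point (C = within 1σ̂, B = 1σ̂–2σ̂, A = 2σ̂–3σ̂, * = beyond 3σ̂; sign = side of CL): 1:-C, 2:-C, 3:-B, 4:+C, 5:+B, 6:+C, 7:-C, 8:-C, 9:-C, 10:+C, 11:+B, 12:-*, 13:-C, 14:-B, 15:-C
Rule 1 (one point beyond the 3σ limits) is satisfied at point 12.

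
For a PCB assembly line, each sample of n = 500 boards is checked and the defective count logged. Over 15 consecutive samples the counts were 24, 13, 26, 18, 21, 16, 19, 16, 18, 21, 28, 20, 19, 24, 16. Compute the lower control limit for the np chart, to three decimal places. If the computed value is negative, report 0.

p̄ = Σdᵢ / (k·n) = 299 / (15 × 500) = 0.03987
LCL = np̄ − 3·√(np̄(1−p̄)) = 19.9333 − 3 × 4.3748 = 6.8090

6.809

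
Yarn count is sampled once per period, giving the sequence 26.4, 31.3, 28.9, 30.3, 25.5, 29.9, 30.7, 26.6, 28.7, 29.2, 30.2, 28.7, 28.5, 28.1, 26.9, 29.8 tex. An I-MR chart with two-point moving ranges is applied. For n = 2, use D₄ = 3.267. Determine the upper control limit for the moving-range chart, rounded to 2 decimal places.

7.10

Moving ranges: 4.9, 2.4, 1.4, 4.8, 4.4, 0.8, 4.1, 2.1, 0.5, 1.0, 1.5, 0.2, 0.4, 1.2, 2.9; M̄R̄ = 32.6000 / 15 = 2.1733
UCL_MR = D₄·M̄R̄ = 3.267 × 2.1733 = 7.1003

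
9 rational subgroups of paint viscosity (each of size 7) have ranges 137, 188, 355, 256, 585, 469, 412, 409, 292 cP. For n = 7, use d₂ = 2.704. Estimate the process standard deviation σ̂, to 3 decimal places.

R̄ = (137 + 188 + 355 + 256 + 585 + 469 + 412 + 409 + 292) / 9 = 344.7778
σ̂ = R̄ / d₂ = 344.7778 / 2.704 = 127.5066

127.507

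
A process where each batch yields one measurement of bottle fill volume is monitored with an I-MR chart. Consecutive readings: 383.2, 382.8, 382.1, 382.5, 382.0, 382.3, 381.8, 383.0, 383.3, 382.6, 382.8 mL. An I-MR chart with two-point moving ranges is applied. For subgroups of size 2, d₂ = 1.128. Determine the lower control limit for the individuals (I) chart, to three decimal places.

X̄ = (383.2 + 382.8 + 382.1 + 382.5 + 382.0 + 382.3 + 381.8 + 383.0 + 383.3 + 382.6 + 382.8) / 11 = 382.5818
Moving ranges: 0.4, 0.7, 0.4, 0.5, 0.3, 0.5, 1.2, 0.3, 0.7, 0.2; M̄R̄ = 5.2000 / 10 = 0.5200
LCL = X̄ − 3·M̄R̄/d₂ = 382.5818 − 3 × 0.5200 / 1.128 = 381.1988

381.199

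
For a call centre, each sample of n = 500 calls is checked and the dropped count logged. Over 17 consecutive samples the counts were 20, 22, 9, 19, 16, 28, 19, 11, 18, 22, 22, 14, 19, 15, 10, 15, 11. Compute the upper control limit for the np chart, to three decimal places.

p̄ = Σdᵢ / (k·n) = 290 / (17 × 500) = 0.03412
UCL = np̄ + 3·√(np̄(1−p̄)) = 17.0588 + 3 × √(17.0588×0.96588) = 17.0588 + 3 × 4.0592 = 29.2363

29.236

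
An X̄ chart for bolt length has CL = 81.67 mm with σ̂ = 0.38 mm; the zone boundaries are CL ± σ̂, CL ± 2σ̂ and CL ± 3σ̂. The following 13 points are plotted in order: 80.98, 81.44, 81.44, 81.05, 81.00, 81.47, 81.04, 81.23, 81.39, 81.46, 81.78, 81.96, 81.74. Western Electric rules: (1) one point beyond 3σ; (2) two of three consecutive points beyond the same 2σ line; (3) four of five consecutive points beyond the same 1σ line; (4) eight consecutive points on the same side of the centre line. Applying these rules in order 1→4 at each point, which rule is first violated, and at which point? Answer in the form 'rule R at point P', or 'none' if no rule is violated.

Zone of each point (C = within 1σ̂, B = 1σ̂–2σ̂, A = 2σ̂–3σ̂, * = beyond 3σ̂; sign = side of CL): 1:-B, 2:-C, 3:-C, 4:-B, 5:-B, 6:-C, 7:-B, 8:-B, 9:-C, 10:-C, 11:+C, 12:+C, 13:+C
Rule 3 (four of five consecutive points beyond the same 1σ limit) is satisfied at point 8.

rule 3 at point 8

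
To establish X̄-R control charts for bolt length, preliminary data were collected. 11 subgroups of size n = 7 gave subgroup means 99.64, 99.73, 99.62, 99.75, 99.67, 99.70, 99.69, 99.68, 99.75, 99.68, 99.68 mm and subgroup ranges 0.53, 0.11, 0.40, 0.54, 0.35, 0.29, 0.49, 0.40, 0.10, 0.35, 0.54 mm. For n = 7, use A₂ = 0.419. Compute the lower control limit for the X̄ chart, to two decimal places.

X̄̄ = (99.64 + 99.73 + 99.62 + 99.75 + 99.67 + 99.70 + 99.69 + 99.68 + 99.75 + 99.68 + 99.68) / 11 = 1096.5900 / 11 = 99.6900
R̄ = (0.53 + 0.11 + 0.40 + 0.54 + 0.35 + 0.29 + 0.49 + 0.40 + 0.10 + 0.35 + 0.54) / 11 = 4.1000 / 11 = 0.3727
LCL = X̄̄ − A₂·R̄ = 99.6900 − 0.419 × 0.3727 = 99.5338

99.53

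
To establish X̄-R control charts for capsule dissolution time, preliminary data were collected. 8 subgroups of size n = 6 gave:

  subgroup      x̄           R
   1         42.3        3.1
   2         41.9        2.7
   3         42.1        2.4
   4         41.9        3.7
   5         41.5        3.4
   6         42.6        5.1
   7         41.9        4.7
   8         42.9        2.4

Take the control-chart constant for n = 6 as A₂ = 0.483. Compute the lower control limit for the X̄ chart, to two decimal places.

40.48

X̄̄ = (42.3 + 41.9 + 42.1 + 41.9 + 41.5 + 42.6 + 41.9 + 42.9) / 8 = 337.1000 / 8 = 42.1375
R̄ = (3.1 + 2.7 + 2.4 + 3.7 + 3.4 + 5.1 + 4.7 + 2.4) / 8 = 27.5000 / 8 = 3.4375
LCL = X̄̄ − A₂·R̄ = 42.1375 − 0.483 × 3.4375 = 40.4772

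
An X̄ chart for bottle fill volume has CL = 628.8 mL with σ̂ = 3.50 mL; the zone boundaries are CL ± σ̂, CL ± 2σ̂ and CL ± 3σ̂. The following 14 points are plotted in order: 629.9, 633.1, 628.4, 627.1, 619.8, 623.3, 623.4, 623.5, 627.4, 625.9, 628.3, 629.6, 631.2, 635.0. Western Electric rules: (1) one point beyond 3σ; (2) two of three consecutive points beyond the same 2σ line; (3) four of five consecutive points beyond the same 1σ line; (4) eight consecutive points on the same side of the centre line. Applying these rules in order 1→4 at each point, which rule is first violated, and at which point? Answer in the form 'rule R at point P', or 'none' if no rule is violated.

rule 3 at point 8

Zone of each point (C = within 1σ̂, B = 1σ̂–2σ̂, A = 2σ̂–3σ̂, * = beyond 3σ̂; sign = side of CL): 1:+C, 2:+B, 3:-C, 4:-C, 5:-A, 6:-B, 7:-B, 8:-B, 9:-C, 10:-C, 11:-C, 12:+C, 13:+C, 14:+B
Rule 3 (four of five consecutive points beyond the same 1σ limit) is satisfied at point 8.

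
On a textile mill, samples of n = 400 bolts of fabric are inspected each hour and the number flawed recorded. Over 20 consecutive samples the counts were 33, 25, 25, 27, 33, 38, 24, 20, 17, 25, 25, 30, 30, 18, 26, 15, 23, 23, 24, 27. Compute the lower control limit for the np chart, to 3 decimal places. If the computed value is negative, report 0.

p̄ = Σdᵢ / (k·n) = 508 / (20 × 400) = 0.06350
LCL = np̄ − 3·√(np̄(1−p̄)) = 25.4000 − 3 × 4.8772 = 10.7684

10.768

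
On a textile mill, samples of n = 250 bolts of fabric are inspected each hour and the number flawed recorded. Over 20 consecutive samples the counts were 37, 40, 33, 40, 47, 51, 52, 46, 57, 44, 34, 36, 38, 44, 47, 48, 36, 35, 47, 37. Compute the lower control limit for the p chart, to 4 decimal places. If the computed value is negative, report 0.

p̄ = Σdᵢ / (k·n) = 849 / (20 × 250) = 0.16980
LCL = p̄ − 3·√(p̄(1−p̄)/n) = 0.16980 − 3 × 0.02375 = 0.09856

0.0986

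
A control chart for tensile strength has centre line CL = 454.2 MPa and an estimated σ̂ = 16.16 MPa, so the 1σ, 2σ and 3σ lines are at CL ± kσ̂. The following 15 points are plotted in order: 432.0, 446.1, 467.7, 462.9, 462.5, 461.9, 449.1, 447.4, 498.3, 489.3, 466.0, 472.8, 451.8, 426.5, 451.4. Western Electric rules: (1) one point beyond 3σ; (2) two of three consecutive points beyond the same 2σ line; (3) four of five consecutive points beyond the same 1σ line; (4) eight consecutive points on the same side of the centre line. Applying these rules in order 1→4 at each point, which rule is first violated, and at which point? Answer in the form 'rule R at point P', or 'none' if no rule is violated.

Zone of each point (C = within 1σ̂, B = 1σ̂–2σ̂, A = 2σ̂–3σ̂, * = beyond 3σ̂; sign = side of CL): 1:-B, 2:-C, 3:+C, 4:+C, 5:+C, 6:+C, 7:-C, 8:-C, 9:+A, 10:+A, 11:+C, 12:+B, 13:-C, 14:-B, 15:-C
Rule 2 (two of three consecutive points beyond the same 2σ limit) is satisfied at point 10.

rule 2 at point 10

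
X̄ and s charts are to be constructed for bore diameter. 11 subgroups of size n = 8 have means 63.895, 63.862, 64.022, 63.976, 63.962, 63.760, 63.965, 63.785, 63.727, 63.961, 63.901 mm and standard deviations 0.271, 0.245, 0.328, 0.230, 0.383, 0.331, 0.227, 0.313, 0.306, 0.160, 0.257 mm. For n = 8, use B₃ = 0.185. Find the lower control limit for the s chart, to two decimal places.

0.05

s̄ = (0.271 + 0.245 + 0.328 + 0.230 + 0.383 + 0.331 + 0.227 + 0.313 + 0.306 + 0.160 + 0.257) / 11 = 0.2774
LCL_s = B₃·s̄ = 0.185 × 0.2774 = 0.0513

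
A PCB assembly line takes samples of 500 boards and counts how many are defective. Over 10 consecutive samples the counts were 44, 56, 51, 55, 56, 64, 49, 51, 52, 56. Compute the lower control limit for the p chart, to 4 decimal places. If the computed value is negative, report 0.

0.0654

p̄ = Σdᵢ / (k·n) = 534 / (10 × 500) = 0.10680
LCL = p̄ − 3·√(p̄(1−p̄)/n) = 0.10680 − 3 × 0.01381 = 0.06536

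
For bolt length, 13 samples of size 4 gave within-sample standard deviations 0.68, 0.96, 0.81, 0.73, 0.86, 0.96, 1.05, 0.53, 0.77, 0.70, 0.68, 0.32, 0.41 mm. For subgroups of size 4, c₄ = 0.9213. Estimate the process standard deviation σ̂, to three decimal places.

0.790

s̄ = (0.68 + 0.96 + 0.81 + 0.73 + 0.86 + 0.96 + 1.05 + 0.53 + 0.77 + 0.70 + 0.68 + 0.32 + 0.41) / 13 = 0.7277
σ̂ = s̄ / c₄ = 0.7277 / 0.9213 = 0.7899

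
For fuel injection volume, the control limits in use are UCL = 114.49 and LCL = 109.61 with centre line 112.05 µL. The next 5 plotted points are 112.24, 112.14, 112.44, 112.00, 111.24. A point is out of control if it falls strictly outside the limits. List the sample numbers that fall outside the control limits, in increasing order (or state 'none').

none

All 5 points lie within [109.61, 114.49].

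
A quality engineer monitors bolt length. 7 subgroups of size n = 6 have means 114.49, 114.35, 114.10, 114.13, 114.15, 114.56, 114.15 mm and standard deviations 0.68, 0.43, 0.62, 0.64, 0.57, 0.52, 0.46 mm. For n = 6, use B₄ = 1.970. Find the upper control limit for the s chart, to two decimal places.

s̄ = (0.68 + 0.43 + 0.62 + 0.64 + 0.57 + 0.52 + 0.46) / 7 = 0.5600
UCL_s = B₄·s̄ = 1.970 × 0.5600 = 1.1032

1.10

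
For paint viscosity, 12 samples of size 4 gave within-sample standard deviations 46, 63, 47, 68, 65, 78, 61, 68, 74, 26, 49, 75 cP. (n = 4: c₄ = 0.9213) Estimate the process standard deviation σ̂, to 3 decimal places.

s̄ = (46 + 63 + 47 + 68 + 65 + 78 + 61 + 68 + 74 + 26 + 49 + 75) / 12 = 60.0000
σ̂ = s̄ / c₄ = 60.0000 / 0.9213 = 65.1254

65.125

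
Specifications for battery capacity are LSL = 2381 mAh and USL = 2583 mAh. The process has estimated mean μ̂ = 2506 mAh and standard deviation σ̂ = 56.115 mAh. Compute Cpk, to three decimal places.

Cpu = (USL − μ̂) / (3σ̂) = (2583 − 2506) / (3 × 56.115) = 0.4574; Cpl = (μ̂ − LSL) / (3σ̂) = (2506 − 2381) / (3 × 56.115) = 0.7425; Cpk = min(Cpu, Cpl) = 0.4574

0.457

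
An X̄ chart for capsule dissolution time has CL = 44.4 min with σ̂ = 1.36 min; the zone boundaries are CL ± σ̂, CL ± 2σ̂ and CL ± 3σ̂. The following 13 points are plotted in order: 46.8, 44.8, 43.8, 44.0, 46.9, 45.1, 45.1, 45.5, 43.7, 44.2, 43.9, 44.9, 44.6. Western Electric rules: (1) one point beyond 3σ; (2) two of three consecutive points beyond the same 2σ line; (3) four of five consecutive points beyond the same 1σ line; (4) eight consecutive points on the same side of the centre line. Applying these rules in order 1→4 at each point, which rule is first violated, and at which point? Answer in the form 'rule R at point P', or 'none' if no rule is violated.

Zone of each point (C = within 1σ̂, B = 1σ̂–2σ̂, A = 2σ̂–3σ̂, * = beyond 3σ̂; sign = side of CL): 1:+B, 2:+C, 3:-C, 4:-C, 5:+B, 6:+C, 7:+C, 8:+C, 9:-C, 10:-C, 11:-C, 12:+C, 13:+C
No rule fires across all 13 points.

none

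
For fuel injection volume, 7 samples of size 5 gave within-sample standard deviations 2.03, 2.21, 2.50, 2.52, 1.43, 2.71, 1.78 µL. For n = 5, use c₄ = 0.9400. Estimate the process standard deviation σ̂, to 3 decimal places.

2.307

s̄ = (2.03 + 2.21 + 2.50 + 2.52 + 1.43 + 2.71 + 1.78) / 7 = 2.1686
σ̂ = s̄ / c₄ = 2.1686 / 0.9400 = 2.3070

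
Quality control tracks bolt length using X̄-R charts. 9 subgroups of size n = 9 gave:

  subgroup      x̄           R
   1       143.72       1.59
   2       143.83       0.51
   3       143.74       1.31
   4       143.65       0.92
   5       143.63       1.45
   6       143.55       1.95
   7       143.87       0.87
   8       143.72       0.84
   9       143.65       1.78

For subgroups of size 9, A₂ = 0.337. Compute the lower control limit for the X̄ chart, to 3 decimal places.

X̄̄ = (143.72 + 143.83 + 143.74 + 143.65 + 143.63 + 143.55 + 143.87 + 143.72 + 143.65) / 9 = 1293.3600 / 9 = 143.7067
R̄ = (1.59 + 0.51 + 1.31 + 0.92 + 1.45 + 1.95 + 0.87 + 0.84 + 1.78) / 9 = 11.2200 / 9 = 1.2467
LCL = X̄̄ − A₂·R̄ = 143.7067 − 0.337 × 1.2467 = 143.2865

143.287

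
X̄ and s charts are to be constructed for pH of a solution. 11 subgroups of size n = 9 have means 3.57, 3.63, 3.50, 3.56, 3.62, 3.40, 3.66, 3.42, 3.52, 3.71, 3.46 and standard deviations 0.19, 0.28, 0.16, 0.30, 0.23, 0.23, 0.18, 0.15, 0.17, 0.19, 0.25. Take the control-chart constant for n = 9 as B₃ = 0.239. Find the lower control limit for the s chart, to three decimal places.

s̄ = (0.19 + 0.28 + 0.16 + 0.30 + 0.23 + 0.23 + 0.18 + 0.15 + 0.17 + 0.19 + 0.25) / 11 = 0.2118
LCL_s = B₃·s̄ = 0.239 × 0.2118 = 0.0506

0.051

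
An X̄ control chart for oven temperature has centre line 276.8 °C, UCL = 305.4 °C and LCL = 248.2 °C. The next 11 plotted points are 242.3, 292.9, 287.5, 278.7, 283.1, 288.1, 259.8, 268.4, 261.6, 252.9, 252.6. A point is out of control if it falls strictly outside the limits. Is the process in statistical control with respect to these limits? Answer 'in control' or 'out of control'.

Compare each point to [248.2, 305.4]: sample 1 = 242.3 < LCL.

out of control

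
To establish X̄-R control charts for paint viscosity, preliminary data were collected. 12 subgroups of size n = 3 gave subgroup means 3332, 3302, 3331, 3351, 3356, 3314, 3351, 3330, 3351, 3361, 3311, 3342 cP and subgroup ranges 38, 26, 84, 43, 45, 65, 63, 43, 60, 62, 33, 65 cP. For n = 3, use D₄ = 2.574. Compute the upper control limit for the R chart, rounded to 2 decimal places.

R̄ = (38 + 26 + 84 + 43 + 45 + 65 + 63 + 43 + 60 + 62 + 33 + 65) / 12 = 627.0000 / 12 = 52.2500
UCL_R = D₄·R̄ = 2.574 × 52.2500 = 134.4915

134.49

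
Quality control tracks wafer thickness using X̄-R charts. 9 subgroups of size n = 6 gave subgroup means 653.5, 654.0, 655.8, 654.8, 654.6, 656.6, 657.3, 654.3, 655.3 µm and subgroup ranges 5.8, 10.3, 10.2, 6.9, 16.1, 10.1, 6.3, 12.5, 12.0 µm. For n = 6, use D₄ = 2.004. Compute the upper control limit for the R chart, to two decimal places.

R̄ = (5.8 + 10.3 + 10.2 + 6.9 + 16.1 + 10.1 + 6.3 + 12.5 + 12.0) / 9 = 90.2000 / 9 = 10.0222
UCL_R = D₄·R̄ = 2.004 × 10.0222 = 20.0845

20.08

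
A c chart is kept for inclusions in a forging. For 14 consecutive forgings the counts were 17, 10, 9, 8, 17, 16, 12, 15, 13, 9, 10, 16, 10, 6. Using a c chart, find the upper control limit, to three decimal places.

22.392

c̄ = (17 + 10 + 9 + 8 + 17 + 16 + 12 + 15 + 13 + 9 + 10 + 16 + 10 + 6) / 14 = 168 / 14 = 12.0000
UCL = c̄ + 3√c̄ = 12.0000 + 3 × √12.0000 = 12.0000 + 3 × 3.4641 = 22.3923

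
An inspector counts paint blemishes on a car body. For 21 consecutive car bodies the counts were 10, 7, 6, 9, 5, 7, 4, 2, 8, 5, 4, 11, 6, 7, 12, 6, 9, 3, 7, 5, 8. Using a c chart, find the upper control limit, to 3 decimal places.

c̄ = (10 + 7 + 6 + 9 + 5 + 7 + 4 + 2 + 8 + 5 + 4 + 11 + 6 + 7 + 12 + 6 + 9 + 3 + 7 + 5 + 8) / 21 = 141 / 21 = 6.7143
UCL = c̄ + 3√c̄ = 6.7143 + 3 × √6.7143 = 6.7143 + 3 × 2.5912 = 14.4879

14.488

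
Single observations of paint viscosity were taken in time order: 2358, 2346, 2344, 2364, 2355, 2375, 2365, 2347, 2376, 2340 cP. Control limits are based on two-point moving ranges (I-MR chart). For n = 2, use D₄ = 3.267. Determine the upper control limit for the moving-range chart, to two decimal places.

56.63

Moving ranges: 12, 2, 20, 9, 20, 10, 18, 29, 36; M̄R̄ = 156.0000 / 9 = 17.3333
UCL_MR = D₄·M̄R̄ = 3.267 × 17.3333 = 56.6280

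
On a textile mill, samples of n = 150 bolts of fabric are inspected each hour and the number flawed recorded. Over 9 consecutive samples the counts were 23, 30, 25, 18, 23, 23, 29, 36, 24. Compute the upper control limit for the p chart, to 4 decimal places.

0.2634

p̄ = Σdᵢ / (k·n) = 231 / (9 × 150) = 0.17111
UCL = p̄ + 3·√(p̄(1−p̄)/n) = 0.17111 + 3 × √(0.17111×0.82889/150) = 0.17111 + 3 × 0.03075 = 0.26336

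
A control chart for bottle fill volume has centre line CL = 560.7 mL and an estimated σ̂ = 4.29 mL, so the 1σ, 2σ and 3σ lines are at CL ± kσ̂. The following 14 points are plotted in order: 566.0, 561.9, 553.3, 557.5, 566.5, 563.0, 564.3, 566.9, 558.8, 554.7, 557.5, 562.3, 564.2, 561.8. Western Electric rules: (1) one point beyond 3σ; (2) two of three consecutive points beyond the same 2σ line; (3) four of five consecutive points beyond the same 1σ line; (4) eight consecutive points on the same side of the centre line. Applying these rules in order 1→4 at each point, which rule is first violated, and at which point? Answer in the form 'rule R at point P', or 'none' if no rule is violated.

Zone of each point (C = within 1σ̂, B = 1σ̂–2σ̂, A = 2σ̂–3σ̂, * = beyond 3σ̂; sign = side of CL): 1:+B, 2:+C, 3:-B, 4:-C, 5:+B, 6:+C, 7:+C, 8:+B, 9:-C, 10:-B, 11:-C, 12:+C, 13:+C, 14:+C
No rule fires across all 14 points.

none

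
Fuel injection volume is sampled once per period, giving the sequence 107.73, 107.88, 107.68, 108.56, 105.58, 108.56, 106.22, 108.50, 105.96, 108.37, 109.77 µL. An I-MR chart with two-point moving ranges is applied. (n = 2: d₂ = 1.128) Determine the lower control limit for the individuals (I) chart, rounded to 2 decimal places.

102.88

X̄ = (107.73 + 107.88 + 107.68 + 108.56 + 105.58 + 108.56 + 106.22 + 108.50 + 105.96 + 108.37 + 109.77) / 11 = 107.7100
Moving ranges: 0.15, 0.20, 0.88, 2.98, 2.98, 2.34, 2.28, 2.54, 2.41, 1.40; M̄R̄ = 18.1600 / 10 = 1.8160
LCL = X̄ − 3·M̄R̄/d₂ = 107.7100 − 3 × 1.8160 / 1.128 = 102.8802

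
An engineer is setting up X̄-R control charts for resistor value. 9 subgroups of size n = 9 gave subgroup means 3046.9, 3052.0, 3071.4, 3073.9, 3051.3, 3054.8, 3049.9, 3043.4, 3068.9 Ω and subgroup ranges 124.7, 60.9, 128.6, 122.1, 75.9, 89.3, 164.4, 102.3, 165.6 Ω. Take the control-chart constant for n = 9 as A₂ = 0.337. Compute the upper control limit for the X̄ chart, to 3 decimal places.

3095.655

X̄̄ = (3046.9 + 3052.0 + 3071.4 + 3073.9 + 3051.3 + 3054.8 + 3049.9 + 3043.4 + 3068.9) / 9 = 27512.5000 / 9 = 3056.9444
R̄ = (124.7 + 60.9 + 128.6 + 122.1 + 75.9 + 89.3 + 164.4 + 102.3 + 165.6) / 9 = 1033.8000 / 9 = 114.8667
UCL = X̄̄ + A₂·R̄ = 3056.9444 + 0.337 × 114.8667 = 3095.6545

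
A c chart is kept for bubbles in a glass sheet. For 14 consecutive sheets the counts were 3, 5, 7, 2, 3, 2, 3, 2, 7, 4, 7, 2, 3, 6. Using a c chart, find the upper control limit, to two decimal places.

10.00

c̄ = (3 + 5 + 7 + 2 + 3 + 2 + 3 + 2 + 7 + 4 + 7 + 2 + 3 + 6) / 14 = 56 / 14 = 4.0000
UCL = c̄ + 3√c̄ = 4.0000 + 3 × √4.0000 = 4.0000 + 3 × 2.0000 = 10.0000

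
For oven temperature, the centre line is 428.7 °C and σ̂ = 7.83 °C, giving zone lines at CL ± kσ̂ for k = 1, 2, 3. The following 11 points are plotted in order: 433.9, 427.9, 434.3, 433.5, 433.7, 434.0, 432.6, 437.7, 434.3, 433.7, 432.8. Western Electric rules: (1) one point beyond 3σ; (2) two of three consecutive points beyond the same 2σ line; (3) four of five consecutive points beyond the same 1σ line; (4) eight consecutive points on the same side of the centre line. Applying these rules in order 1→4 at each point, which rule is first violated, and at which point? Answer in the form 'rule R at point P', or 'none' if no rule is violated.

rule 4 at point 10

Zone of each point (C = within 1σ̂, B = 1σ̂–2σ̂, A = 2σ̂–3σ̂, * = beyond 3σ̂; sign = side of CL): 1:+C, 2:-C, 3:+C, 4:+C, 5:+C, 6:+C, 7:+C, 8:+B, 9:+C, 10:+C, 11:+C
Rule 4 (eight consecutive points on the same side of the centre line) is satisfied at point 10.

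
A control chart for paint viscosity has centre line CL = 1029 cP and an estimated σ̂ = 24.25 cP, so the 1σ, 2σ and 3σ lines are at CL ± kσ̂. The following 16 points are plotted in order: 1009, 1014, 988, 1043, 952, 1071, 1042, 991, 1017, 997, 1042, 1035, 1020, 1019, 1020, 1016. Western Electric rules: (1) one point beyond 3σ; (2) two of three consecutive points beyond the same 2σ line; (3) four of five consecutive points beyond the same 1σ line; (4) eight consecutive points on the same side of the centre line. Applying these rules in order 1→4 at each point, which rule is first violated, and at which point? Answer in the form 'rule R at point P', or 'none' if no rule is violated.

rule 1 at point 5

Zone of each point (C = within 1σ̂, B = 1σ̂–2σ̂, A = 2σ̂–3σ̂, * = beyond 3σ̂; sign = side of CL): 1:-C, 2:-C, 3:-B, 4:+C, 5:-*, 6:+B, 7:+C, 8:-B, 9:-C, 10:-B, 11:+C, 12:+C, 13:-C, 14:-C, 15:-C, 16:-C
Rule 1 (one point beyond the 3σ limits) is satisfied at point 5.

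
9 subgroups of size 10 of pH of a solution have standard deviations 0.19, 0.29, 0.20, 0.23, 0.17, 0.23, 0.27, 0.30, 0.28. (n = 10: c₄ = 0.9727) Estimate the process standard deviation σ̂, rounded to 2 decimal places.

s̄ = (0.19 + 0.29 + 0.20 + 0.23 + 0.17 + 0.23 + 0.27 + 0.30 + 0.28) / 9 = 0.2400
σ̂ = s̄ / c₄ = 0.2400 / 0.9727 = 0.2467

0.25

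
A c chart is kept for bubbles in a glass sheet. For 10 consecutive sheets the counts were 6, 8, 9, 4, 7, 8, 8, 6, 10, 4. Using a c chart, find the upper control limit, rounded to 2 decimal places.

c̄ = (6 + 8 + 9 + 4 + 7 + 8 + 8 + 6 + 10 + 4) / 10 = 70 / 10 = 7.0000
UCL = c̄ + 3√c̄ = 7.0000 + 3 × √7.0000 = 7.0000 + 3 × 2.6458 = 14.9373

14.94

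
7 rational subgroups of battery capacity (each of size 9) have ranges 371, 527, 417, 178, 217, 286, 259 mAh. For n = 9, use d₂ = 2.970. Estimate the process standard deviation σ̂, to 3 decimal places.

R̄ = (371 + 527 + 417 + 178 + 217 + 286 + 259) / 7 = 322.1429
σ̂ = R̄ / d₂ = 322.1429 / 2.970 = 108.4656

108.466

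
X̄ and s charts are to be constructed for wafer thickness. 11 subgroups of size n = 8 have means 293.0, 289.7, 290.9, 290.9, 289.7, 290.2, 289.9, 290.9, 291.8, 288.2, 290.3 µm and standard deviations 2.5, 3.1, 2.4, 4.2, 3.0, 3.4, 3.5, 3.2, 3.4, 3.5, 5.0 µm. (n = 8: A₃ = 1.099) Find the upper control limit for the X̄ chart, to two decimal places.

X̄̄ = (293.0 + 289.7 + 290.9 + 290.9 + 289.7 + 290.2 + 289.9 + 290.9 + 291.8 + 288.2 + 290.3) / 11 = 290.5000
s̄ = (2.5 + 3.1 + 2.4 + 4.2 + 3.0 + 3.4 + 3.5 + 3.2 + 3.4 + 3.5 + 5.0) / 11 = 3.3818
UCL = X̄̄ + A₃·s̄ = 290.5000 + 1.099 × 3.3818 = 294.2166

294.22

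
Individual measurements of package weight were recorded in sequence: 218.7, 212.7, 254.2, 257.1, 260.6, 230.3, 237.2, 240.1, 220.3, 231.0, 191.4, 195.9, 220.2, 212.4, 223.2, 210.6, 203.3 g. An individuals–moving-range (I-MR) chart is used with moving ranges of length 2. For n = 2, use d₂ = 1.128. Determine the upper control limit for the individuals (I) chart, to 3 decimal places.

263.123

X̄ = (218.7 + 212.7 + 254.2 + 257.1 + 260.6 + 230.3 + 237.2 + 240.1 + 220.3 + 231.0 + 191.4 + 195.9 + 220.2 + 212.4 + 223.2 + 210.6 + 203.3) / 17 = 224.6588
Moving ranges: 6.0, 41.5, 2.9, 3.5, 30.3, 6.9, 2.9, 19.8, 10.7, 39.6, 4.5, 24.3, 7.8, 10.8, 12.6, 7.3; M̄R̄ = 231.4000 / 16 = 14.4625
UCL = X̄ + 3·M̄R̄/d₂ = 224.6588 + 3 × 14.4625 / 1.128 = 263.1229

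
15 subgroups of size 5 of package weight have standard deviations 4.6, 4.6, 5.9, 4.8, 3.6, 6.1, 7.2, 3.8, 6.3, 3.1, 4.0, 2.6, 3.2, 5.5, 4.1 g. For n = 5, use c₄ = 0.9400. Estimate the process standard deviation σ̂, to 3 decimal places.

s̄ = (4.6 + 4.6 + 5.9 + 4.8 + 3.6 + 6.1 + 7.2 + 3.8 + 6.3 + 3.1 + 4.0 + 2.6 + 3.2 + 5.5 + 4.1) / 15 = 4.6267
σ̂ = s̄ / c₄ = 4.6267 / 0.9400 = 4.9220

4.922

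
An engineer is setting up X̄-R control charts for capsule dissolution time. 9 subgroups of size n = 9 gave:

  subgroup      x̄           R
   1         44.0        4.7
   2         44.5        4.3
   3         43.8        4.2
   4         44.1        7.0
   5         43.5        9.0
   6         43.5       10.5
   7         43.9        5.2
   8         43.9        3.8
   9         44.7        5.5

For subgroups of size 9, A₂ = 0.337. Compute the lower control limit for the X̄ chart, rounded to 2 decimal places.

X̄̄ = (44.0 + 44.5 + 43.8 + 44.1 + 43.5 + 43.5 + 43.9 + 43.9 + 44.7) / 9 = 395.9000 / 9 = 43.9889
R̄ = (4.7 + 4.3 + 4.2 + 7.0 + 9.0 + 10.5 + 5.2 + 3.8 + 5.5) / 9 = 54.2000 / 9 = 6.0222
LCL = X̄̄ − A₂·R̄ = 43.9889 − 0.337 × 6.0222 = 41.9594

41.96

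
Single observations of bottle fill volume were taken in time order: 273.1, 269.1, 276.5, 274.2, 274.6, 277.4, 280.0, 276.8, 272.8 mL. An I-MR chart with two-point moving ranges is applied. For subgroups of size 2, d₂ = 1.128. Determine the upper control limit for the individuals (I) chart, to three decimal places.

283.821

X̄ = (273.1 + 269.1 + 276.5 + 274.2 + 274.6 + 277.4 + 280.0 + 276.8 + 272.8) / 9 = 274.9444
Moving ranges: 4.0, 7.4, 2.3, 0.4, 2.8, 2.6, 3.2, 4.0; M̄R̄ = 26.7000 / 8 = 3.3375
UCL = X̄ + 3·M̄R̄/d₂ = 274.9444 + 3 × 3.3375 / 1.128 = 283.8208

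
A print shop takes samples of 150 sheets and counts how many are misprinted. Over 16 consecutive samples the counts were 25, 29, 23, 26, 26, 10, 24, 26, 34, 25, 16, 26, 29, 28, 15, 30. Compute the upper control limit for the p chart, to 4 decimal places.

p̄ = Σdᵢ / (k·n) = 392 / (16 × 150) = 0.16333
UCL = p̄ + 3·√(p̄(1−p̄)/n) = 0.16333 + 3 × √(0.16333×0.83667/150) = 0.16333 + 3 × 0.03018 = 0.25388

0.2539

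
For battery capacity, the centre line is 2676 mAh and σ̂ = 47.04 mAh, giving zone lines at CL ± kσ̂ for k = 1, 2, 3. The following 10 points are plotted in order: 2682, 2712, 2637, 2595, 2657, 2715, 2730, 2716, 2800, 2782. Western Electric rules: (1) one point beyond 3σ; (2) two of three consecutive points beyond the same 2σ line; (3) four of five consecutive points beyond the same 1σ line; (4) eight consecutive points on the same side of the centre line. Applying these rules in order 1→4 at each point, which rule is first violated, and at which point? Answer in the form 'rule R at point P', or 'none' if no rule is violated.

rule 2 at point 10

Zone of each point (C = within 1σ̂, B = 1σ̂–2σ̂, A = 2σ̂–3σ̂, * = beyond 3σ̂; sign = side of CL): 1:+C, 2:+C, 3:-C, 4:-B, 5:-C, 6:+C, 7:+B, 8:+C, 9:+A, 10:+A
Rule 2 (two of three consecutive points beyond the same 2σ limit) is satisfied at point 10.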